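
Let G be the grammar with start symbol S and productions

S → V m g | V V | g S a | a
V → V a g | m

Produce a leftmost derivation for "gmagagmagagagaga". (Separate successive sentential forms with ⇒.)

S ⇒ gSa ⇒ gVVa ⇒ gVagVa ⇒ gVagagVa ⇒ gmagagVa ⇒ gmagagVaga ⇒ gmagagVagaga ⇒ gmagagVagagaga ⇒ gmagagVagagagaga ⇒ gmagagmagagagaga

S ⇒ gSa   [S → g S a]
gSa ⇒ gVVa   [S → V V]
gVVa ⇒ gVagVa   [V → V a g]
gVagVa ⇒ gVagagVa   [V → V a g]
gVagagVa ⇒ gmagagVa   [V → m]
gmagagVa ⇒ gmagagVaga   [V → V a g]
gmagagVaga ⇒ gmagagVagaga   [V → V a g]
gmagagVagaga ⇒ gmagagVagagaga   [V → V a g]
gmagagVagagaga ⇒ gmagagVagagagaga   [V → V a g]
gmagagVagagagaga ⇒ gmagagmagagagaga   [V → m]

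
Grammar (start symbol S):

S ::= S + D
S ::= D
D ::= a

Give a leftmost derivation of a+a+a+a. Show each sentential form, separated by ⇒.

S ⇒ S+D   [S ::= S + D]
S+D ⇒ S+D+D   [S ::= S + D]
S+D+D ⇒ S+D+D+D   [S ::= S + D]
S+D+D+D ⇒ D+D+D+D   [S ::= D]
D+D+D+D ⇒ a+D+D+D   [D ::= a]
a+D+D+D ⇒ a+a+D+D   [D ::= a]
a+a+D+D ⇒ a+a+a+D   [D ::= a]
a+a+a+D ⇒ a+a+a+a   [D ::= a]

S⇒S+D⇒S+D+D⇒S+D+D+D⇒D+D+D+D⇒a+D+D+D⇒a+a+D+D⇒a+a+a+D⇒a+a+a+a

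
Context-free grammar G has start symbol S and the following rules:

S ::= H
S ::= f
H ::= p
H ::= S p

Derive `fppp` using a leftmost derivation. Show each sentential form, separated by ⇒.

S ⇒ H   [S ::= H]
H ⇒ Sp   [H ::= S p]
Sp ⇒ Hp   [S ::= H]
Hp ⇒ Spp   [H ::= S p]
Spp ⇒ Hpp   [S ::= H]
Hpp ⇒ Sppp   [H ::= S p]
Sppp ⇒ fppp   [S ::= f]

S ⇒ H ⇒ Sp ⇒ Hp ⇒ Spp ⇒ Hpp ⇒ Sppp ⇒ fppp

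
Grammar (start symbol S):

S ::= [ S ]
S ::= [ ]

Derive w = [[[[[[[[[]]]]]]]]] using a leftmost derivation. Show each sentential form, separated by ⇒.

S ⇒ [S]   [S ::= [ S ]]
[S] ⇒ [[S]]   [S ::= [ S ]]
[[S]] ⇒ [[[S]]]   [S ::= [ S ]]
[[[S]]] ⇒ [[[[S]]]]   [S ::= [ S ]]
[[[[S]]]] ⇒ [[[[[S]]]]]   [S ::= [ S ]]
[[[[[S]]]]] ⇒ [[[[[[S]]]]]]   [S ::= [ S ]]
[[[[[[S]]]]]] ⇒ [[[[[[[S]]]]]]]   [S ::= [ S ]]
[[[[[[[S]]]]]]] ⇒ [[[[[[[[S]]]]]]]]   [S ::= [ S ]]
[[[[[[[[S]]]]]]]] ⇒ [[[[[[[[[]]]]]]]]]   [S ::= [ ]]

S ⇒ [S] ⇒ [[S]] ⇒ [[[S]]] ⇒ [[[[S]]]] ⇒ [[[[[S]]]]] ⇒ [[[[[[S]]]]]] ⇒ [[[[[[[S]]]]]]] ⇒ [[[[[[[[S]]]]]]]] ⇒ [[[[[[[[[]]]]]]]]]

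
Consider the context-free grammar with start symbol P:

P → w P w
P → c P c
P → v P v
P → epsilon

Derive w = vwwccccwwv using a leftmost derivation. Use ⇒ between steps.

P ⇒ vPv   [P → v P v]
vPv ⇒ vwPwv   [P → w P w]
vwPwv ⇒ vwwPwwv   [P → w P w]
vwwPwwv ⇒ vwwcPcwwv   [P → c P c]
vwwcPcwwv ⇒ vwwccPccwwv   [P → c P c]
vwwccPccwwv ⇒ vwwccccwwv   [P → epsilon]

P ⇒ vPv ⇒ vwPwv ⇒ vwwPwwv ⇒ vwwcPcwwv ⇒ vwwccPccwwv ⇒ vwwccccwwv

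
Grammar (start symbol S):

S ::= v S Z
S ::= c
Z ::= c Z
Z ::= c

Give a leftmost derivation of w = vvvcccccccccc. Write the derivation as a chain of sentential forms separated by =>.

S => vSZ => vvSZZ => vvvSZZZ => vvvcZZZ => vvvccZZZ => vvvcccZZZ => vvvccccZZZ => vvvcccccZZ => vvvccccccZZ => vvvcccccccZZ => vvvccccccccZ => vvvcccccccccZ => vvvcccccccccc

S => vSZ   [S ::= v S Z]
vSZ => vvSZZ   [S ::= v S Z]
vvSZZ => vvvSZZZ   [S ::= v S Z]
vvvSZZZ => vvvcZZZ   [S ::= c]
vvvcZZZ => vvvccZZZ   [Z ::= c Z]
vvvccZZZ => vvvcccZZZ   [Z ::= c Z]
vvvcccZZZ => vvvccccZZZ   [Z ::= c Z]
vvvccccZZZ => vvvcccccZZ   [Z ::= c]
vvvcccccZZ => vvvccccccZZ   [Z ::= c Z]
vvvccccccZZ => vvvcccccccZZ   [Z ::= c Z]
vvvcccccccZZ => vvvccccccccZ   [Z ::= c]
vvvccccccccZ => vvvcccccccccZ   [Z ::= c Z]
vvvcccccccccZ => vvvcccccccccc   [Z ::= c]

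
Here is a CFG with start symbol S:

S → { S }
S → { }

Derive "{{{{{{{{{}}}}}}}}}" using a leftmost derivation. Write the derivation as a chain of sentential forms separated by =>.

S => {S}   [S → { S }]
{S} => {{S}}   [S → { S }]
{{S}} => {{{S}}}   [S → { S }]
{{{S}}} => {{{{S}}}}   [S → { S }]
{{{{S}}}} => {{{{{S}}}}}   [S → { S }]
{{{{{S}}}}} => {{{{{{S}}}}}}   [S → { S }]
{{{{{{S}}}}}} => {{{{{{{S}}}}}}}   [S → { S }]
{{{{{{{S}}}}}}} => {{{{{{{{S}}}}}}}}   [S → { S }]
{{{{{{{{S}}}}}}}} => {{{{{{{{{}}}}}}}}}   [S → { }]

S => {S} => {{S}} => {{{S}}} => {{{{S}}}} => {{{{{S}}}}} => {{{{{{S}}}}}} => {{{{{{{S}}}}}}} => {{{{{{{{S}}}}}}}} => {{{{{{{{{}}}}}}}}}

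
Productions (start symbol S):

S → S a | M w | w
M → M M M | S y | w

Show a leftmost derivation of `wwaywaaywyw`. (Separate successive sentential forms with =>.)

S => Mw => Syw => Mwyw => MMMwyw => wMMwyw => wSyMwyw => wSayMwyw => wwayMwyw => wwaySywyw => wwaySaywyw => wwaySaaywyw => wwaywaaywyw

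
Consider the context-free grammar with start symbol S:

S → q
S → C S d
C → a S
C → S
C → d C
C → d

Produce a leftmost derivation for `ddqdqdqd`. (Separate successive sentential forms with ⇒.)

S⇒CSd⇒SSd⇒CSdSd⇒SSdSd⇒CSdSdSd⇒dCSdSdSd⇒ddSdSdSd⇒ddqdSdSd⇒ddqdqdSd⇒ddqdqdqd

S ⇒ CSd   [S → C S d]
CSd ⇒ SSd   [C → S]
SSd ⇒ CSdSd   [S → C S d]
CSdSd ⇒ SSdSd   [C → S]
SSdSd ⇒ CSdSdSd   [S → C S d]
CSdSdSd ⇒ dCSdSdSd   [C → d C]
dCSdSdSd ⇒ ddSdSdSd   [C → d]
ddSdSdSd ⇒ ddqdSdSd   [S → q]
ddqdSdSd ⇒ ddqdqdSd   [S → q]
ddqdqdSd ⇒ ddqdqdqd   [S → q]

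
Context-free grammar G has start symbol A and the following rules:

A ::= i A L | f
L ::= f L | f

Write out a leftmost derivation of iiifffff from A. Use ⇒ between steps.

A ⇒ iAL ⇒ iiALL ⇒ iiiALLL ⇒ iiifLLL ⇒ iiiffLLL ⇒ iiifffLL ⇒ iiiffffL ⇒ iiifffff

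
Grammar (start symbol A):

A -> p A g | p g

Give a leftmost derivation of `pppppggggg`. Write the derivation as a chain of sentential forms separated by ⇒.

A ⇒ pAg   [A -> p A g]
pAg ⇒ ppAgg   [A -> p A g]
ppAgg ⇒ pppAggg   [A -> p A g]
pppAggg ⇒ ppppAgggg   [A -> p A g]
ppppAgggg ⇒ pppppggggg   [A -> p g]

A ⇒ pAg ⇒ ppAgg ⇒ pppAggg ⇒ ppppAgggg ⇒ pppppggggg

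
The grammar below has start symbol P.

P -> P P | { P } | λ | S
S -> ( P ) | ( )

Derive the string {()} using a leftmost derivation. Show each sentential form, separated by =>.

P=>PP=>PPP=>PPPP=>{P}PPP=>{S}PPP=>{()}PPP=>{()}PP=>{()}P=>{()}

P => PP   [P -> P P]
PP => PPP   [P -> P P]
PPP => PPPP   [P -> P P]
PPPP => {P}PPP   [P -> { P }]
{P}PPP => {S}PPP   [P -> S]
{S}PPP => {()}PPP   [S -> ( )]
{()}PPP => {()}PP   [P -> λ]
{()}PP => {()}P   [P -> λ]
{()}P => {()}   [P -> λ]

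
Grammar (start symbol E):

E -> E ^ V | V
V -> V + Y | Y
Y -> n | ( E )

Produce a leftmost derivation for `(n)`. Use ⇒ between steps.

E ⇒ V ⇒ Y ⇒ (E) ⇒ (V) ⇒ (Y) ⇒ (n)

E ⇒ V   [E -> V]
V ⇒ Y   [V -> Y]
Y ⇒ (E)   [Y -> ( E )]
(E) ⇒ (V)   [E -> V]
(V) ⇒ (Y)   [V -> Y]
(Y) ⇒ (n)   [Y -> n]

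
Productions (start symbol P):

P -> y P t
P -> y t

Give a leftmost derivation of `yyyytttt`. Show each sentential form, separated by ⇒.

P ⇒ yPt ⇒ yyPtt ⇒ yyyPttt ⇒ yyyytttt

P ⇒ yPt   [P -> y P t]
yPt ⇒ yyPtt   [P -> y P t]
yyPtt ⇒ yyyPttt   [P -> y P t]
yyyPttt ⇒ yyyytttt   [P -> y t]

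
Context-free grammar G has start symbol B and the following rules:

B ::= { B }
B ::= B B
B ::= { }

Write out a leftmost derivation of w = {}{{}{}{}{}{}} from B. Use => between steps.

B=>BB=>{}B=>{}{B}=>{}{BB}=>{}{BBB}=>{}{BBBB}=>{}{BBBBB}=>{}{{}BBBB}=>{}{{}{}BBB}=>{}{{}{}{}BB}=>{}{{}{}{}{}B}=>{}{{}{}{}{}{}}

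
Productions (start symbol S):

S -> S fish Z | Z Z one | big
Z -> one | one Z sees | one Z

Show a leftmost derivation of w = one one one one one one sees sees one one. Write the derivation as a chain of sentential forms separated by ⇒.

S ⇒ Z Z one ⇒ one Z sees Z one ⇒ one one Z sees Z one ⇒ one one one Z sees sees Z one ⇒ one one one one Z sees sees Z one ⇒ one one one one one Z sees sees Z one ⇒ one one one one one one sees sees Z one ⇒ one one one one one one sees sees one one

S ⇒ Z Z one   [S -> Z Z one]
Z Z one ⇒ one Z sees Z one   [Z -> one Z sees]
one Z sees Z one ⇒ one one Z sees Z one   [Z -> one Z]
one one Z sees Z one ⇒ one one one Z sees sees Z one   [Z -> one Z sees]
one one one Z sees sees Z one ⇒ one one one one Z sees sees Z one   [Z -> one Z]
one one one one Z sees sees Z one ⇒ one one one one one Z sees sees Z one   [Z -> one Z]
one one one one one Z sees sees Z one ⇒ one one one one one one sees sees Z one   [Z -> one]
one one one one one one sees sees Z one ⇒ one one one one one one sees sees one one   [Z -> one]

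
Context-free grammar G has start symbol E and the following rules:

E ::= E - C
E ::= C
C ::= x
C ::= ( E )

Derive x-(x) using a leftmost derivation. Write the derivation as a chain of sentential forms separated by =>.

E => E-C   [E ::= E - C]
E-C => C-C   [E ::= C]
C-C => x-C   [C ::= x]
x-C => x-(E)   [C ::= ( E )]
x-(E) => x-(C)   [E ::= C]
x-(C) => x-(x)   [C ::= x]

E=>E-C=>C-C=>x-C=>x-(E)=>x-(C)=>x-(x)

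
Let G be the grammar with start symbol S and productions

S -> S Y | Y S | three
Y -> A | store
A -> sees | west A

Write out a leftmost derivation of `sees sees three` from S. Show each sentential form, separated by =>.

S => Y S   [S -> Y S]
Y S => A S   [Y -> A]
A S => sees S   [A -> sees]
sees S => sees Y S   [S -> Y S]
sees Y S => sees A S   [Y -> A]
sees A S => sees sees S   [A -> sees]
sees sees S => sees sees three   [S -> three]

S => Y S => A S => sees S => sees Y S => sees A S => sees sees S => sees sees three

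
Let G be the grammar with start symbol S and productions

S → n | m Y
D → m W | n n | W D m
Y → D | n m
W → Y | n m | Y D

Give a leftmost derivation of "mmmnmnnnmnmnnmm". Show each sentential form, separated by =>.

S => mY   [S → m Y]
mY => mD   [Y → D]
mD => mmW   [D → m W]
mmW => mmYD   [W → Y D]
mmYD => mmDD   [Y → D]
mmDD => mmmWD   [D → m W]
mmmWD => mmmYDD   [W → Y D]
mmmYDD => mmmnmDD   [Y → n m]
mmmnmDD => mmmnmnnD   [D → n n]
mmmnmnnD => mmmnmnnWDm   [D → W D m]
mmmnmnnWDm => mmmnmnnnmDm   [W → n m]
mmmnmnnnmDm => mmmnmnnnmWDmm   [D → W D m]
mmmnmnnnmWDmm => mmmnmnnnmnmDmm   [W → n m]
mmmnmnnnmnmDmm => mmmnmnnnmnmnnmm   [D → n n]

S => mY => mD => mmW => mmYD => mmDD => mmmWD => mmmYDD => mmmnmDD => mmmnmnnD => mmmnmnnWDm => mmmnmnnnmDm => mmmnmnnnmWDmm => mmmnmnnnmnmDmm => mmmnmnnnmnmnnmm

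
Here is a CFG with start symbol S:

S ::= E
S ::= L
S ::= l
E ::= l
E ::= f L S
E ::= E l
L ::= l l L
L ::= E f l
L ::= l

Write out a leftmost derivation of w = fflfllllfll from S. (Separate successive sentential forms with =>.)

S=>E=>fLS=>fEflS=>fElflS=>fEllflS=>ffLSllflS=>ffEflSllflS=>fflflSllflS=>fflflLllflS=>fflfllllflS=>fflfllllfll

S => E   [S ::= E]
E => fLS   [E ::= f L S]
fLS => fEflS   [L ::= E f l]
fEflS => fElflS   [E ::= E l]
fElflS => fEllflS   [E ::= E l]
fEllflS => ffLSllflS   [E ::= f L S]
ffLSllflS => ffEflSllflS   [L ::= E f l]
ffEflSllflS => fflflSllflS   [E ::= l]
fflflSllflS => fflflLllflS   [S ::= L]
fflflLllflS => fflfllllflS   [L ::= l]
fflfllllflS => fflfllllfll   [S ::= l]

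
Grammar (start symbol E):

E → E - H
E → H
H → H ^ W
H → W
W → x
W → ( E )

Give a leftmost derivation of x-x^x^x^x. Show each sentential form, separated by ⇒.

E ⇒ E-H ⇒ H-H ⇒ W-H ⇒ x-H ⇒ x-H^W ⇒ x-H^W^W ⇒ x-H^W^W^W ⇒ x-W^W^W^W ⇒ x-x^W^W^W ⇒ x-x^x^W^W ⇒ x-x^x^x^W ⇒ x-x^x^x^x

E ⇒ E-H   [E → E - H]
E-H ⇒ H-H   [E → H]
H-H ⇒ W-H   [H → W]
W-H ⇒ x-H   [W → x]
x-H ⇒ x-H^W   [H → H ^ W]
x-H^W ⇒ x-H^W^W   [H → H ^ W]
x-H^W^W ⇒ x-H^W^W^W   [H → H ^ W]
x-H^W^W^W ⇒ x-W^W^W^W   [H → W]
x-W^W^W^W ⇒ x-x^W^W^W   [W → x]
x-x^W^W^W ⇒ x-x^x^W^W   [W → x]
x-x^x^W^W ⇒ x-x^x^x^W   [W → x]
x-x^x^x^W ⇒ x-x^x^x^x   [W → x]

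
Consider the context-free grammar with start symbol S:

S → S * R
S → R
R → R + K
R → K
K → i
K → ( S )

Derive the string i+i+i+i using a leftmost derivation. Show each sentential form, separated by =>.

S => R => R+K => R+K+K => R+K+K+K => K+K+K+K => i+K+K+K => i+i+K+K => i+i+i+K => i+i+i+i

S => R   [S → R]
R => R+K   [R → R + K]
R+K => R+K+K   [R → R + K]
R+K+K => R+K+K+K   [R → R + K]
R+K+K+K => K+K+K+K   [R → K]
K+K+K+K => i+K+K+K   [K → i]
i+K+K+K => i+i+K+K   [K → i]
i+i+K+K => i+i+i+K   [K → i]
i+i+i+K => i+i+i+i   [K → i]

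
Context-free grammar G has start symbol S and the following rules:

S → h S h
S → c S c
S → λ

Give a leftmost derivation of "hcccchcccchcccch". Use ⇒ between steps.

S ⇒ hSh   [S → h S h]
hSh ⇒ hcSch   [S → c S c]
hcSch ⇒ hccScch   [S → c S c]
hccScch ⇒ hcccSccch   [S → c S c]
hcccSccch ⇒ hccccScccch   [S → c S c]
hccccScccch ⇒ hcccchShcccch   [S → h S h]
hcccchShcccch ⇒ hcccchcSchcccch   [S → c S c]
hcccchcSchcccch ⇒ hcccchccScchcccch   [S → c S c]
hcccchccScchcccch ⇒ hcccchcccchcccch   [S → λ]

S ⇒ hSh ⇒ hcSch ⇒ hccScch ⇒ hcccSccch ⇒ hccccScccch ⇒ hcccchShcccch ⇒ hcccchcSchcccch ⇒ hcccchccScchcccch ⇒ hcccchcccchcccch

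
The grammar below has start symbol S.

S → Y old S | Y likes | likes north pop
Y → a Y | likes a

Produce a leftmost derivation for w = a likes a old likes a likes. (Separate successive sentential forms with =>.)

S => Y old S => a Y old S => a likes a old S => a likes a old Y likes => a likes a old likes a likes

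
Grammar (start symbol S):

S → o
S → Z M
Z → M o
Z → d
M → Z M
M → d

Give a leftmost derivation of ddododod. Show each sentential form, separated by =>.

S => ZM   [S → Z M]
ZM => MoM   [Z → M o]
MoM => ZMoM   [M → Z M]
ZMoM => MoMoM   [Z → M o]
MoMoM => ZMoMoM   [M → Z M]
ZMoMoM => MoMoMoM   [Z → M o]
MoMoMoM => ZMoMoMoM   [M → Z M]
ZMoMoMoM => dMoMoMoM   [Z → d]
dMoMoMoM => ddoMoMoM   [M → d]
ddoMoMoM => ddodoMoM   [M → d]
ddodoMoM => ddododoM   [M → d]
ddododoM => ddododod   [M → d]

S=>ZM=>MoM=>ZMoM=>MoMoM=>ZMoMoM=>MoMoMoM=>ZMoMoMoM=>dMoMoMoM=>ddoMoMoM=>ddodoMoM=>ddododoM=>ddododod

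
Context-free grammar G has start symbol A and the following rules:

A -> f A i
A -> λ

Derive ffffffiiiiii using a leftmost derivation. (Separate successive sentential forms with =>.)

A => fAi   [A -> f A i]
fAi => ffAii   [A -> f A i]
ffAii => fffAiii   [A -> f A i]
fffAiii => ffffAiiii   [A -> f A i]
ffffAiiii => fffffAiiiii   [A -> f A i]
fffffAiiiii => ffffffAiiiiii   [A -> f A i]
ffffffAiiiiii => ffffffiiiiii   [A -> λ]

A => fAi => ffAii => fffAiii => ffffAiiii => fffffAiiiii => ffffffAiiiiii => ffffffiiiiii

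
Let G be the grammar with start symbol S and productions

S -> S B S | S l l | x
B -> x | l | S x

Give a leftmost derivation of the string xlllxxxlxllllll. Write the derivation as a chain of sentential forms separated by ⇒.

S ⇒ Sll ⇒ Sllll ⇒ Sllllll ⇒ SBSllllll ⇒ SBSBSllllll ⇒ SBSBSBSllllll ⇒ SllBSBSBSllllll ⇒ xllBSBSBSllllll ⇒ xlllSBSBSllllll ⇒ xlllxBSBSllllll ⇒ xlllxxSBSllllll ⇒ xlllxxxBSllllll ⇒ xlllxxxlSllllll ⇒ xlllxxxlxllllll

S ⇒ Sll   [S -> S l l]
Sll ⇒ Sllll   [S -> S l l]
Sllll ⇒ Sllllll   [S -> S l l]
Sllllll ⇒ SBSllllll   [S -> S B S]
SBSllllll ⇒ SBSBSllllll   [S -> S B S]
SBSBSllllll ⇒ SBSBSBSllllll   [S -> S B S]
SBSBSBSllllll ⇒ SllBSBSBSllllll   [S -> S l l]
SllBSBSBSllllll ⇒ xllBSBSBSllllll   [S -> x]
xllBSBSBSllllll ⇒ xlllSBSBSllllll   [B -> l]
xlllSBSBSllllll ⇒ xlllxBSBSllllll   [S -> x]
xlllxBSBSllllll ⇒ xlllxxSBSllllll   [B -> x]
xlllxxSBSllllll ⇒ xlllxxxBSllllll   [S -> x]
xlllxxxBSllllll ⇒ xlllxxxlSllllll   [B -> l]
xlllxxxlSllllll ⇒ xlllxxxlxllllll   [S -> x]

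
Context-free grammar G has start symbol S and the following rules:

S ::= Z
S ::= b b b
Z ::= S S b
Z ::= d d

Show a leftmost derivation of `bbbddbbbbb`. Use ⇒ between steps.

S ⇒ Z   [S ::= Z]
Z ⇒ SSb   [Z ::= S S b]
SSb ⇒ bbbSb   [S ::= b b b]
bbbSb ⇒ bbbZb   [S ::= Z]
bbbZb ⇒ bbbSSbb   [Z ::= S S b]
bbbSSbb ⇒ bbbZSbb   [S ::= Z]
bbbZSbb ⇒ bbbddSbb   [Z ::= d d]
bbbddSbb ⇒ bbbddbbbbb   [S ::= b b b]

S ⇒ Z ⇒ SSb ⇒ bbbSb ⇒ bbbZb ⇒ bbbSSbb ⇒ bbbZSbb ⇒ bbbddSbb ⇒ bbbddbbbbb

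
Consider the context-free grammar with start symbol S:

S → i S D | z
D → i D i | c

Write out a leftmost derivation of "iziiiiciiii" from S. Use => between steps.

S => iSD   [S → i S D]
iSD => izD   [S → z]
izD => iziDi   [D → i D i]
iziDi => iziiDii   [D → i D i]
iziiDii => iziiiDiii   [D → i D i]
iziiiDiii => iziiiiDiiii   [D → i D i]
iziiiiDiiii => iziiiiciiii   [D → c]

S => iSD => izD => iziDi => iziiDii => iziiiDiii => iziiiiDiiii => iziiiiciiii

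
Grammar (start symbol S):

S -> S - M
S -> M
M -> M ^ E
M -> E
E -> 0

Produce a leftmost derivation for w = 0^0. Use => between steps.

S => M => M^E => E^E => 0^E => 0^0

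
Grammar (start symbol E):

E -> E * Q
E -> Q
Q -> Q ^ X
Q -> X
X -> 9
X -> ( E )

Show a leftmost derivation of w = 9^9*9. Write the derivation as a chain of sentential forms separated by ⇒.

E ⇒ E*Q ⇒ Q*Q ⇒ Q^X*Q ⇒ X^X*Q ⇒ 9^X*Q ⇒ 9^9*Q ⇒ 9^9*X ⇒ 9^9*9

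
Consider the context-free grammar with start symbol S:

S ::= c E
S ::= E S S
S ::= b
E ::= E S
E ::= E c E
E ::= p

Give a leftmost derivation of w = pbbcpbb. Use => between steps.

S => ESS   [S ::= E S S]
ESS => EcESS   [E ::= E c E]
EcESS => EScESS   [E ::= E S]
EScESS => ESScESS   [E ::= E S]
ESScESS => pSScESS   [E ::= p]
pSScESS => pbScESS   [S ::= b]
pbScESS => pbbcESS   [S ::= b]
pbbcESS => pbbcpSS   [E ::= p]
pbbcpSS => pbbcpbS   [S ::= b]
pbbcpbS => pbbcpbb   [S ::= b]

S => ESS => EcESS => EScESS => ESScESS => pSScESS => pbScESS => pbbcESS => pbbcpSS => pbbcpbS => pbbcpbb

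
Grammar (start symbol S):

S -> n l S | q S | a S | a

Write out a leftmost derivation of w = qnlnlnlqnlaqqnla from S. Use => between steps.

S => qS   [S -> q S]
qS => qnlS   [S -> n l S]
qnlS => qnlnlS   [S -> n l S]
qnlnlS => qnlnlnlS   [S -> n l S]
qnlnlnlS => qnlnlnlqS   [S -> q S]
qnlnlnlqS => qnlnlnlqnlS   [S -> n l S]
qnlnlnlqnlS => qnlnlnlqnlaS   [S -> a S]
qnlnlnlqnlaS => qnlnlnlqnlaqS   [S -> q S]
qnlnlnlqnlaqS => qnlnlnlqnlaqqS   [S -> q S]
qnlnlnlqnlaqqS => qnlnlnlqnlaqqnlS   [S -> n l S]
qnlnlnlqnlaqqnlS => qnlnlnlqnlaqqnla   [S -> a]

S => qS => qnlS => qnlnlS => qnlnlnlS => qnlnlnlqS => qnlnlnlqnlS => qnlnlnlqnlaS => qnlnlnlqnlaqS => qnlnlnlqnlaqqS => qnlnlnlqnlaqqnlS => qnlnlnlqnlaqqnla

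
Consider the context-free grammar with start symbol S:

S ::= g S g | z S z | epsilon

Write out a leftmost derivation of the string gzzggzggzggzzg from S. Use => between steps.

S=>gSg=>gzSzg=>gzzSzzg=>gzzgSgzzg=>gzzggSggzzg=>gzzggzSzggzzg=>gzzggzgSgzggzzg=>gzzggzggzggzzg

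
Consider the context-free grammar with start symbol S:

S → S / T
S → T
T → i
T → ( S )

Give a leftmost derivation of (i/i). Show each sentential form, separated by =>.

S => T   [S → T]
T => (S)   [T → ( S )]
(S) => (S/T)   [S → S / T]
(S/T) => (T/T)   [S → T]
(T/T) => (i/T)   [T → i]
(i/T) => (i/i)   [T → i]

S=>T=>(S)=>(S/T)=>(T/T)=>(i/T)=>(i/i)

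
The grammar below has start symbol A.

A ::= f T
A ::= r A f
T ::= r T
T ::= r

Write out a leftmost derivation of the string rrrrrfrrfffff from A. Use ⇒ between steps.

A ⇒ rAf   [A ::= r A f]
rAf ⇒ rrAff   [A ::= r A f]
rrAff ⇒ rrrAfff   [A ::= r A f]
rrrAfff ⇒ rrrrAffff   [A ::= r A f]
rrrrAffff ⇒ rrrrrAfffff   [A ::= r A f]
rrrrrAfffff ⇒ rrrrrfTfffff   [A ::= f T]
rrrrrfTfffff ⇒ rrrrrfrTfffff   [T ::= r T]
rrrrrfrTfffff ⇒ rrrrrfrrfffff   [T ::= r]

A⇒rAf⇒rrAff⇒rrrAfff⇒rrrrAffff⇒rrrrrAfffff⇒rrrrrfTfffff⇒rrrrrfrTfffff⇒rrrrrfrrfffff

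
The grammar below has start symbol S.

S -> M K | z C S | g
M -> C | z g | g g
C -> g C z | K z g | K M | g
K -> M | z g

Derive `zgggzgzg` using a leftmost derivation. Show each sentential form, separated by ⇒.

S ⇒ MK ⇒ CK ⇒ KzgK ⇒ MzgK ⇒ CzgK ⇒ KMzgK ⇒ MMzgK ⇒ zgMzgK ⇒ zgggzgK ⇒ zgggzgzg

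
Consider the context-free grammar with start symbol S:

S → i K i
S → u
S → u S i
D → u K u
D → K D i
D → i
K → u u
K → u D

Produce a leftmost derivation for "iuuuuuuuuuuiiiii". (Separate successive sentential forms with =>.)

S => iKi => iuDi => iuKDii => iuuuDii => iuuuKDiii => iuuuuuDiii => iuuuuuKDiiii => iuuuuuuDDiiii => iuuuuuuuKuDiiii => iuuuuuuuuuuDiiii => iuuuuuuuuuuiiiii

S => iKi   [S → i K i]
iKi => iuDi   [K → u D]
iuDi => iuKDii   [D → K D i]
iuKDii => iuuuDii   [K → u u]
iuuuDii => iuuuKDiii   [D → K D i]
iuuuKDiii => iuuuuuDiii   [K → u u]
iuuuuuDiii => iuuuuuKDiiii   [D → K D i]
iuuuuuKDiiii => iuuuuuuDDiiii   [K → u D]
iuuuuuuDDiiii => iuuuuuuuKuDiiii   [D → u K u]
iuuuuuuuKuDiiii => iuuuuuuuuuuDiiii   [K → u u]
iuuuuuuuuuuDiiii => iuuuuuuuuuuiiiii   [D → i]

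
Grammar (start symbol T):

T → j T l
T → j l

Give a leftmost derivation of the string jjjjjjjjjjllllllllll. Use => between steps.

T=>jTl=>jjTll=>jjjTlll=>jjjjTllll=>jjjjjTlllll=>jjjjjjTllllll=>jjjjjjjTlllllll=>jjjjjjjjTllllllll=>jjjjjjjjjTlllllllll=>jjjjjjjjjjllllllllll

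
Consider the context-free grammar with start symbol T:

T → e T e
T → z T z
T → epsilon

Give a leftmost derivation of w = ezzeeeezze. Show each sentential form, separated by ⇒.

T ⇒ eTe   [T → e T e]
eTe ⇒ ezTze   [T → z T z]
ezTze ⇒ ezzTzze   [T → z T z]
ezzTzze ⇒ ezzeTezze   [T → e T e]
ezzeTezze ⇒ ezzeeTeezze   [T → e T e]
ezzeeTeezze ⇒ ezzeeeezze   [T → epsilon]

T ⇒ eTe ⇒ ezTze ⇒ ezzTzze ⇒ ezzeTezze ⇒ ezzeeTeezze ⇒ ezzeeeezze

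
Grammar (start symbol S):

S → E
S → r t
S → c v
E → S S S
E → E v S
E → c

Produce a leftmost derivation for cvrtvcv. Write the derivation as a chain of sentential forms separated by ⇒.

S ⇒ E ⇒ EvS ⇒ EvSvS ⇒ cvSvS ⇒ cvrtvS ⇒ cvrtvcv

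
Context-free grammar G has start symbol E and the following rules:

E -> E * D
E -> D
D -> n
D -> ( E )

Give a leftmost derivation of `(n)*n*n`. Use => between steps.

E => E*D   [E -> E * D]
E*D => E*D*D   [E -> E * D]
E*D*D => D*D*D   [E -> D]
D*D*D => (E)*D*D   [D -> ( E )]
(E)*D*D => (D)*D*D   [E -> D]
(D)*D*D => (n)*D*D   [D -> n]
(n)*D*D => (n)*n*D   [D -> n]
(n)*n*D => (n)*n*n   [D -> n]

E => E*D => E*D*D => D*D*D => (E)*D*D => (D)*D*D => (n)*D*D => (n)*n*D => (n)*n*n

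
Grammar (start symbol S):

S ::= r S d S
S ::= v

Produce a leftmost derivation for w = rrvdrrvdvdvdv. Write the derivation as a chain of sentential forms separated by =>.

S => rSdS => rrSdSdS => rrvdSdS => rrvdrSdSdS => rrvdrrSdSdSdS => rrvdrrvdSdSdS => rrvdrrvdvdSdS => rrvdrrvdvdvdS => rrvdrrvdvdvdv

S => rSdS   [S ::= r S d S]
rSdS => rrSdSdS   [S ::= r S d S]
rrSdSdS => rrvdSdS   [S ::= v]
rrvdSdS => rrvdrSdSdS   [S ::= r S d S]
rrvdrSdSdS => rrvdrrSdSdSdS   [S ::= r S d S]
rrvdrrSdSdSdS => rrvdrrvdSdSdS   [S ::= v]
rrvdrrvdSdSdS => rrvdrrvdvdSdS   [S ::= v]
rrvdrrvdvdSdS => rrvdrrvdvdvdS   [S ::= v]
rrvdrrvdvdvdS => rrvdrrvdvdvdv   [S ::= v]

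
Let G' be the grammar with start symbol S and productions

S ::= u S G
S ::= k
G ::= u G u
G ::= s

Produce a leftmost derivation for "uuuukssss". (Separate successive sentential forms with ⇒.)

S ⇒ uSG ⇒ uuSGG ⇒ uuuSGGG ⇒ uuuuSGGGG ⇒ uuuukGGGG ⇒ uuuuksGGG ⇒ uuuukssGG ⇒ uuuuksssG ⇒ uuuukssss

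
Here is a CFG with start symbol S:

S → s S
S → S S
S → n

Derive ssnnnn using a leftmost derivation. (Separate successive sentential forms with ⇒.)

S ⇒ SS ⇒ SSS ⇒ SSSS ⇒ sSSSS ⇒ ssSSSS ⇒ ssnSSS ⇒ ssnnSS ⇒ ssnnnS ⇒ ssnnnn

S ⇒ SS   [S → S S]
SS ⇒ SSS   [S → S S]
SSS ⇒ SSSS   [S → S S]
SSSS ⇒ sSSSS   [S → s S]
sSSSS ⇒ ssSSSS   [S → s S]
ssSSSS ⇒ ssnSSS   [S → n]
ssnSSS ⇒ ssnnSS   [S → n]
ssnnSS ⇒ ssnnnS   [S → n]
ssnnnS ⇒ ssnnnn   [S → n]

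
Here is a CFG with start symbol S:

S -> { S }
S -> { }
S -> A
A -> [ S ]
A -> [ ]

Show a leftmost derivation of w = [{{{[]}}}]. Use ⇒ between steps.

S ⇒ A ⇒ [S] ⇒ [{S}] ⇒ [{{S}}] ⇒ [{{{S}}}] ⇒ [{{{A}}}] ⇒ [{{{[]}}}]

S ⇒ A   [S -> A]
A ⇒ [S]   [A -> [ S ]]
[S] ⇒ [{S}]   [S -> { S }]
[{S}] ⇒ [{{S}}]   [S -> { S }]
[{{S}}] ⇒ [{{{S}}}]   [S -> { S }]
[{{{S}}}] ⇒ [{{{A}}}]   [S -> A]
[{{{A}}}] ⇒ [{{{[]}}}]   [A -> [ ]]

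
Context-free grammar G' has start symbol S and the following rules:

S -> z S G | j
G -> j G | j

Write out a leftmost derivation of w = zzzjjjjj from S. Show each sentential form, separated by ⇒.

S ⇒ zSG ⇒ zzSGG ⇒ zzzSGGG ⇒ zzzjGGG ⇒ zzzjjGGG ⇒ zzzjjjGG ⇒ zzzjjjjG ⇒ zzzjjjjj

S ⇒ zSG   [S -> z S G]
zSG ⇒ zzSGG   [S -> z S G]
zzSGG ⇒ zzzSGGG   [S -> z S G]
zzzSGGG ⇒ zzzjGGG   [S -> j]
zzzjGGG ⇒ zzzjjGGG   [G -> j G]
zzzjjGGG ⇒ zzzjjjGG   [G -> j]
zzzjjjGG ⇒ zzzjjjjG   [G -> j]
zzzjjjjG ⇒ zzzjjjjj   [G -> j]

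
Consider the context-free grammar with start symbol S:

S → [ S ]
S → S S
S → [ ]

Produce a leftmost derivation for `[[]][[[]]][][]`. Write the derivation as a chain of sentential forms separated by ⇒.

S ⇒ SS ⇒ SSS ⇒ SSSS ⇒ [S]SSS ⇒ [[]]SSS ⇒ [[]][S]SS ⇒ [[]][[S]]SS ⇒ [[]][[[]]]SS ⇒ [[]][[[]]][]S ⇒ [[]][[[]]][][]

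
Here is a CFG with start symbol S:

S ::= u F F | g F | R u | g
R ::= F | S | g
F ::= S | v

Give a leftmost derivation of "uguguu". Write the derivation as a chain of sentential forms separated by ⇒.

S ⇒ uFF   [S ::= u F F]
uFF ⇒ uSF   [F ::= S]
uSF ⇒ uRuF   [S ::= R u]
uRuF ⇒ uguF   [R ::= g]
uguF ⇒ uguS   [F ::= S]
uguS ⇒ uguRu   [S ::= R u]
uguRu ⇒ uguSu   [R ::= S]
uguSu ⇒ uguRuu   [S ::= R u]
uguRuu ⇒ uguguu   [R ::= g]

S⇒uFF⇒uSF⇒uRuF⇒uguF⇒uguS⇒uguRu⇒uguSu⇒uguRuu⇒uguguu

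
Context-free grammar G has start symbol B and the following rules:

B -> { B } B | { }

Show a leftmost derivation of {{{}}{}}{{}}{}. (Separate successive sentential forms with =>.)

B => {B}B => {{B}B}B => {{{}}B}B => {{{}}{}}B => {{{}}{}}{B}B => {{{}}{}}{{}}B => {{{}}{}}{{}}{}

B => {B}B   [B -> { B } B]
{B}B => {{B}B}B   [B -> { B } B]
{{B}B}B => {{{}}B}B   [B -> { }]
{{{}}B}B => {{{}}{}}B   [B -> { }]
{{{}}{}}B => {{{}}{}}{B}B   [B -> { B } B]
{{{}}{}}{B}B => {{{}}{}}{{}}B   [B -> { }]
{{{}}{}}{{}}B => {{{}}{}}{{}}{}   [B -> { }]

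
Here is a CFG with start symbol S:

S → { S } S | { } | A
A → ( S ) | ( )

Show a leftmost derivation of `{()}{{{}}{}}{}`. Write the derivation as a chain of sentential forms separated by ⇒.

S⇒{S}S⇒{A}S⇒{()}S⇒{()}{S}S⇒{()}{{S}S}S⇒{()}{{{}}S}S⇒{()}{{{}}{}}S⇒{()}{{{}}{}}{}

S ⇒ {S}S   [S → { S } S]
{S}S ⇒ {A}S   [S → A]
{A}S ⇒ {()}S   [A → ( )]
{()}S ⇒ {()}{S}S   [S → { S } S]
{()}{S}S ⇒ {()}{{S}S}S   [S → { S } S]
{()}{{S}S}S ⇒ {()}{{{}}S}S   [S → { }]
{()}{{{}}S}S ⇒ {()}{{{}}{}}S   [S → { }]
{()}{{{}}{}}S ⇒ {()}{{{}}{}}{}   [S → { }]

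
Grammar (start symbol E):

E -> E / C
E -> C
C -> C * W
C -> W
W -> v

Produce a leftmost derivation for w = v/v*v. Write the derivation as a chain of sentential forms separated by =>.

E => E/C   [E -> E / C]
E/C => C/C   [E -> C]
C/C => W/C   [C -> W]
W/C => v/C   [W -> v]
v/C => v/C*W   [C -> C * W]
v/C*W => v/W*W   [C -> W]
v/W*W => v/v*W   [W -> v]
v/v*W => v/v*v   [W -> v]

E=>E/C=>C/C=>W/C=>v/C=>v/C*W=>v/W*W=>v/v*W=>v/v*v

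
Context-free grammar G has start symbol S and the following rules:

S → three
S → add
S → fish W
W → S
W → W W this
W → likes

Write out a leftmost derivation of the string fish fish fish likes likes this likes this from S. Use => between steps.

S => fish W => fish W W this => fish S W this => fish fish W W this => fish fish W W this W this => fish fish S W this W this => fish fish fish W W this W this => fish fish fish likes W this W this => fish fish fish likes likes this W this => fish fish fish likes likes this likes this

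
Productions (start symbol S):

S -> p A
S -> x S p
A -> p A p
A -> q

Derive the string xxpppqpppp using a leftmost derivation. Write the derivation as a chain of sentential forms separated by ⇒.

S ⇒ xSp   [S -> x S p]
xSp ⇒ xxSpp   [S -> x S p]
xxSpp ⇒ xxpApp   [S -> p A]
xxpApp ⇒ xxppAppp   [A -> p A p]
xxppAppp ⇒ xxpppApppp   [A -> p A p]
xxpppApppp ⇒ xxpppqpppp   [A -> q]

S⇒xSp⇒xxSpp⇒xxpApp⇒xxppAppp⇒xxpppApppp⇒xxpppqpppp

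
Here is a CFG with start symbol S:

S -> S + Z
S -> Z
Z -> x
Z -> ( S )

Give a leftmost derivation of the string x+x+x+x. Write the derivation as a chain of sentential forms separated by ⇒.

S ⇒ S+Z   [S -> S + Z]
S+Z ⇒ S+Z+Z   [S -> S + Z]
S+Z+Z ⇒ S+Z+Z+Z   [S -> S + Z]
S+Z+Z+Z ⇒ Z+Z+Z+Z   [S -> Z]
Z+Z+Z+Z ⇒ x+Z+Z+Z   [Z -> x]
x+Z+Z+Z ⇒ x+x+Z+Z   [Z -> x]
x+x+Z+Z ⇒ x+x+x+Z   [Z -> x]
x+x+x+Z ⇒ x+x+x+x   [Z -> x]

S ⇒ S+Z ⇒ S+Z+Z ⇒ S+Z+Z+Z ⇒ Z+Z+Z+Z ⇒ x+Z+Z+Z ⇒ x+x+Z+Z ⇒ x+x+x+Z ⇒ x+x+x+x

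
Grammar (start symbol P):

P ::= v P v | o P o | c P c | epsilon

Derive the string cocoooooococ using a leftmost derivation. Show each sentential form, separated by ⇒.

P⇒cPc⇒coPoc⇒cocPcoc⇒cocoPococ⇒cocooPoococ⇒cocoooPooococ⇒cocoooooococ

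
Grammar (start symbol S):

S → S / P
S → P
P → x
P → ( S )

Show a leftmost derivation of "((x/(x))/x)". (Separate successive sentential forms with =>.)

S => P => (S) => (S/P) => (P/P) => ((S)/P) => ((S/P)/P) => ((P/P)/P) => ((x/P)/P) => ((x/(S))/P) => ((x/(P))/P) => ((x/(x))/P) => ((x/(x))/x)

S => P   [S → P]
P => (S)   [P → ( S )]
(S) => (S/P)   [S → S / P]
(S/P) => (P/P)   [S → P]
(P/P) => ((S)/P)   [P → ( S )]
((S)/P) => ((S/P)/P)   [S → S / P]
((S/P)/P) => ((P/P)/P)   [S → P]
((P/P)/P) => ((x/P)/P)   [P → x]
((x/P)/P) => ((x/(S))/P)   [P → ( S )]
((x/(S))/P) => ((x/(P))/P)   [S → P]
((x/(P))/P) => ((x/(x))/P)   [P → x]
((x/(x))/P) => ((x/(x))/x)   [P → x]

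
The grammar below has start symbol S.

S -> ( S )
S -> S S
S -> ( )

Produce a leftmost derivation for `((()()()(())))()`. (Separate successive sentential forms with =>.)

S=>SS=>(S)S=>((S))S=>((SS))S=>((()S))S=>((()SS))S=>((()()S))S=>((()()SS))S=>((()()()S))S=>((()()()(S)))S=>((()()()(())))S=>((()()()(())))()

S => SS   [S -> S S]
SS => (S)S   [S -> ( S )]
(S)S => ((S))S   [S -> ( S )]
((S))S => ((SS))S   [S -> S S]
((SS))S => ((()S))S   [S -> ( )]
((()S))S => ((()SS))S   [S -> S S]
((()SS))S => ((()()S))S   [S -> ( )]
((()()S))S => ((()()SS))S   [S -> S S]
((()()SS))S => ((()()()S))S   [S -> ( )]
((()()()S))S => ((()()()(S)))S   [S -> ( S )]
((()()()(S)))S => ((()()()(())))S   [S -> ( )]
((()()()(())))S => ((()()()(())))()   [S -> ( )]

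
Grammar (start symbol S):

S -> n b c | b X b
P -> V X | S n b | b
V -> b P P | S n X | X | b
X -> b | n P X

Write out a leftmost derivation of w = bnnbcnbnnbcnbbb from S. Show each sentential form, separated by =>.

S=>bXb=>bnPXb=>bnSnbXb=>bnnbcnbXb=>bnnbcnbnPXb=>bnnbcnbnSnbXb=>bnnbcnbnnbcnbXb=>bnnbcnbnnbcnbbb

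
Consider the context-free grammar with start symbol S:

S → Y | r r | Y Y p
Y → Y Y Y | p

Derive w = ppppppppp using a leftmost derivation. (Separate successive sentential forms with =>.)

S=>Y=>YYY=>YYYYY=>YYYYYYY=>YYYYYYYYY=>pYYYYYYYY=>ppYYYYYYY=>pppYYYYYY=>ppppYYYYY=>pppppYYYY=>ppppppYYY=>pppppppYY=>ppppppppY=>ppppppppp

S => Y   [S → Y]
Y => YYY   [Y → Y Y Y]
YYY => YYYYY   [Y → Y Y Y]
YYYYY => YYYYYYY   [Y → Y Y Y]
YYYYYYY => YYYYYYYYY   [Y → Y Y Y]
YYYYYYYYY => pYYYYYYYY   [Y → p]
pYYYYYYYY => ppYYYYYYY   [Y → p]
ppYYYYYYY => pppYYYYYY   [Y → p]
pppYYYYYY => ppppYYYYY   [Y → p]
ppppYYYYY => pppppYYYY   [Y → p]
pppppYYYY => ppppppYYY   [Y → p]
ppppppYYY => pppppppYY   [Y → p]
pppppppYY => ppppppppY   [Y → p]
ppppppppY => ppppppppp   [Y → p]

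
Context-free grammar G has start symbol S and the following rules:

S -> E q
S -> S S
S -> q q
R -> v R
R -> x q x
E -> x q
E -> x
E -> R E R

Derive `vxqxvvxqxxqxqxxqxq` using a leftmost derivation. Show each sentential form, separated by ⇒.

S ⇒ Eq ⇒ RERq ⇒ vRERq ⇒ vxqxERq ⇒ vxqxRERRq ⇒ vxqxvRERRq ⇒ vxqxvvRERRq ⇒ vxqxvvxqxERRq ⇒ vxqxvvxqxxqRRq ⇒ vxqxvvxqxxqxqxRq ⇒ vxqxvvxqxxqxqxxqxq

S ⇒ Eq   [S -> E q]
Eq ⇒ RERq   [E -> R E R]
RERq ⇒ vRERq   [R -> v R]
vRERq ⇒ vxqxERq   [R -> x q x]
vxqxERq ⇒ vxqxRERRq   [E -> R E R]
vxqxRERRq ⇒ vxqxvRERRq   [R -> v R]
vxqxvRERRq ⇒ vxqxvvRERRq   [R -> v R]
vxqxvvRERRq ⇒ vxqxvvxqxERRq   [R -> x q x]
vxqxvvxqxERRq ⇒ vxqxvvxqxxqRRq   [E -> x q]
vxqxvvxqxxqRRq ⇒ vxqxvvxqxxqxqxRq   [R -> x q x]
vxqxvvxqxxqxqxRq ⇒ vxqxvvxqxxqxqxxqxq   [R -> x q x]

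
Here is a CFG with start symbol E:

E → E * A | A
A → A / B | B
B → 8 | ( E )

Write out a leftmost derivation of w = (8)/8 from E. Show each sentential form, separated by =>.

E=>A=>A/B=>B/B=>(E)/B=>(A)/B=>(B)/B=>(8)/B=>(8)/8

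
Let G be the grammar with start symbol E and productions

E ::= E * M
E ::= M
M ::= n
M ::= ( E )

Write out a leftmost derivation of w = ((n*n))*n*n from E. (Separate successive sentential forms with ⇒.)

E⇒E*M⇒E*M*M⇒M*M*M⇒(E)*M*M⇒(M)*M*M⇒((E))*M*M⇒((E*M))*M*M⇒((M*M))*M*M⇒((n*M))*M*M⇒((n*n))*M*M⇒((n*n))*n*M⇒((n*n))*n*n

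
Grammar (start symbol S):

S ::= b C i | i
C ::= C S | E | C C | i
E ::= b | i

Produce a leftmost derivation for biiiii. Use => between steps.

S => bCi   [S ::= b C i]
bCi => bCCi   [C ::= C C]
bCCi => bCSCi   [C ::= C S]
bCSCi => bCCSCi   [C ::= C C]
bCCSCi => bECSCi   [C ::= E]
bECSCi => biCSCi   [E ::= i]
biCSCi => biESCi   [C ::= E]
biESCi => biiSCi   [E ::= i]
biiSCi => biiiCi   [S ::= i]
biiiCi => biiiii   [C ::= i]

S => bCi => bCCi => bCSCi => bCCSCi => bECSCi => biCSCi => biESCi => biiSCi => biiiCi => biiiii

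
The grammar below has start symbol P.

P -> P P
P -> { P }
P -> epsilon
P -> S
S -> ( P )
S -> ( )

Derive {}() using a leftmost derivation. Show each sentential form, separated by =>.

P => PP => {P}P => {}P => {}S => {}(P) => {}()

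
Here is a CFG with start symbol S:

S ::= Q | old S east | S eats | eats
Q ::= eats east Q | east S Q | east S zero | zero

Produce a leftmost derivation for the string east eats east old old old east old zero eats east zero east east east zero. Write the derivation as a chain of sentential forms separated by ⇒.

S ⇒ Q ⇒ east S Q ⇒ east eats Q ⇒ east eats east S zero ⇒ east eats east old S east zero ⇒ east eats east old old S east east zero ⇒ east eats east old old old S east east east zero ⇒ east eats east old old old Q east east east zero ⇒ east eats east old old old east S zero east east east zero ⇒ east eats east old old old east old S east zero east east east zero ⇒ east eats east old old old east old S eats east zero east east east zero ⇒ east eats east old old old east old Q eats east zero east east east zero ⇒ east eats east old old old east old zero eats east zero east east east zero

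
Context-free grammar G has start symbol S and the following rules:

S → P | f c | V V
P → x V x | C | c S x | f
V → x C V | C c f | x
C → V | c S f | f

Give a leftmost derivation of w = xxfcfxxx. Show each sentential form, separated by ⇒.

S ⇒ VV   [S → V V]
VV ⇒ xCVV   [V → x C V]
xCVV ⇒ xVVV   [C → V]
xVVV ⇒ xxCVVV   [V → x C V]
xxCVVV ⇒ xxVVVV   [C → V]
xxVVVV ⇒ xxCcfVVV   [V → C c f]
xxCcfVVV ⇒ xxfcfVVV   [C → f]
xxfcfVVV ⇒ xxfcfxVV   [V → x]
xxfcfxVV ⇒ xxfcfxxV   [V → x]
xxfcfxxV ⇒ xxfcfxxx   [V → x]

S ⇒ VV ⇒ xCVV ⇒ xVVV ⇒ xxCVVV ⇒ xxVVVV ⇒ xxCcfVVV ⇒ xxfcfVVV ⇒ xxfcfxVV ⇒ xxfcfxxV ⇒ xxfcfxxx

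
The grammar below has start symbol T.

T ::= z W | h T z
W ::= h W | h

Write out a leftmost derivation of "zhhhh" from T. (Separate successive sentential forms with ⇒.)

T ⇒ zW ⇒ zhW ⇒ zhhW ⇒ zhhhW ⇒ zhhhh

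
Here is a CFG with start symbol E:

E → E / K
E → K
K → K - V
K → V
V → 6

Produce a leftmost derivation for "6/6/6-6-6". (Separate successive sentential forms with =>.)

E => E/K   [E → E / K]
E/K => E/K/K   [E → E / K]
E/K/K => K/K/K   [E → K]
K/K/K => V/K/K   [K → V]
V/K/K => 6/K/K   [V → 6]
6/K/K => 6/V/K   [K → V]
6/V/K => 6/6/K   [V → 6]
6/6/K => 6/6/K-V   [K → K - V]
6/6/K-V => 6/6/K-V-V   [K → K - V]
6/6/K-V-V => 6/6/V-V-V   [K → V]
6/6/V-V-V => 6/6/6-V-V   [V → 6]
6/6/6-V-V => 6/6/6-6-V   [V → 6]
6/6/6-6-V => 6/6/6-6-6   [V → 6]

E => E/K => E/K/K => K/K/K => V/K/K => 6/K/K => 6/V/K => 6/6/K => 6/6/K-V => 6/6/K-V-V => 6/6/V-V-V => 6/6/6-V-V => 6/6/6-6-V => 6/6/6-6-6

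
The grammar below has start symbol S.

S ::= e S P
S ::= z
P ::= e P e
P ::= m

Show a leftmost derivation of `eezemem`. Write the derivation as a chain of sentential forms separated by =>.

S => eSP   [S ::= e S P]
eSP => eeSPP   [S ::= e S P]
eeSPP => eezPP   [S ::= z]
eezPP => eezePeP   [P ::= e P e]
eezePeP => eezemeP   [P ::= m]
eezemeP => eezemem   [P ::= m]

S => eSP => eeSPP => eezPP => eezePeP => eezemeP => eezemem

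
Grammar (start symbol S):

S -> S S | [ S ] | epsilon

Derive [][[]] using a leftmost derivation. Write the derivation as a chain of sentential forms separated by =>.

S => SS => [S]S => []S => []SS => []SSS => []SSSS => []SSSSS => [][S]SSSS => [][[S]]SSSS => [][[]]SSSS => [][[]]SSS => [][[]]SS => [][[]]S => [][[]]

S => SS   [S -> S S]
SS => [S]S   [S -> [ S ]]
[S]S => []S   [S -> epsilon]
[]S => []SS   [S -> S S]
[]SS => []SSS   [S -> S S]
[]SSS => []SSSS   [S -> S S]
[]SSSS => []SSSSS   [S -> S S]
[]SSSSS => [][S]SSSS   [S -> [ S ]]
[][S]SSSS => [][[S]]SSSS   [S -> [ S ]]
[][[S]]SSSS => [][[]]SSSS   [S -> epsilon]
[][[]]SSSS => [][[]]SSS   [S -> epsilon]
[][[]]SSS => [][[]]SS   [S -> epsilon]
[][[]]SS => [][[]]S   [S -> epsilon]
[][[]]S => [][[]]   [S -> epsilon]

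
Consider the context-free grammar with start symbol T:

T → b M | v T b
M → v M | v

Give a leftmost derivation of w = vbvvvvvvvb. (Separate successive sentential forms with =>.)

T => vTb => vbMb => vbvMb => vbvvMb => vbvvvMb => vbvvvvMb => vbvvvvvMb => vbvvvvvvMb => vbvvvvvvvb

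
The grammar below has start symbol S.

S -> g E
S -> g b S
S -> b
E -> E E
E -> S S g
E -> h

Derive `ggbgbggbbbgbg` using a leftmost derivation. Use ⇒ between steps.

S ⇒ gE   [S -> g E]
gE ⇒ gSSg   [E -> S S g]
gSSg ⇒ ggbSSg   [S -> g b S]
ggbSSg ⇒ ggbgbSSg   [S -> g b S]
ggbgbSSg ⇒ ggbgbgESg   [S -> g E]
ggbgbgESg ⇒ ggbgbgSSgSg   [E -> S S g]
ggbgbgSSgSg ⇒ ggbgbggbSSgSg   [S -> g b S]
ggbgbggbSSgSg ⇒ ggbgbggbbSgSg   [S -> b]
ggbgbggbbSgSg ⇒ ggbgbggbbbgSg   [S -> b]
ggbgbggbbbgSg ⇒ ggbgbggbbbgbg   [S -> b]

S ⇒ gE ⇒ gSSg ⇒ ggbSSg ⇒ ggbgbSSg ⇒ ggbgbgESg ⇒ ggbgbgSSgSg ⇒ ggbgbggbSSgSg ⇒ ggbgbggbbSgSg ⇒ ggbgbggbbbgSg ⇒ ggbgbggbbbgbg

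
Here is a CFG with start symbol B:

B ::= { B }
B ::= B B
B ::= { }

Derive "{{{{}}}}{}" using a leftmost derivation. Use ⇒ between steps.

B ⇒ BB   [B ::= B B]
BB ⇒ {B}B   [B ::= { B }]
{B}B ⇒ {{B}}B   [B ::= { B }]
{{B}}B ⇒ {{{B}}}B   [B ::= { B }]
{{{B}}}B ⇒ {{{{}}}}B   [B ::= { }]
{{{{}}}}B ⇒ {{{{}}}}{}   [B ::= { }]

B ⇒ BB ⇒ {B}B ⇒ {{B}}B ⇒ {{{B}}}B ⇒ {{{{}}}}B ⇒ {{{{}}}}{}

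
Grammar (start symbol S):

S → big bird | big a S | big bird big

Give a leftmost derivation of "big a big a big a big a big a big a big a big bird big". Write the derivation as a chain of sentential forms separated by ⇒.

S ⇒ big a S ⇒ big a big a S ⇒ big a big a big a S ⇒ big a big a big a big a S ⇒ big a big a big a big a big a S ⇒ big a big a big a big a big a big a S ⇒ big a big a big a big a big a big a big a S ⇒ big a big a big a big a big a big a big a big bird big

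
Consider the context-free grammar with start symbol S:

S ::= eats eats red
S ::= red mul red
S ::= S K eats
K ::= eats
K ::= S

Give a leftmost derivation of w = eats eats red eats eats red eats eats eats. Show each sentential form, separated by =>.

S => S K eats => S K eats K eats => eats eats red K eats K eats => eats eats red S eats K eats => eats eats red eats eats red eats K eats => eats eats red eats eats red eats eats eats

S => S K eats   [S ::= S K eats]
S K eats => S K eats K eats   [S ::= S K eats]
S K eats K eats => eats eats red K eats K eats   [S ::= eats eats red]
eats eats red K eats K eats => eats eats red S eats K eats   [K ::= S]
eats eats red S eats K eats => eats eats red eats eats red eats K eats   [S ::= eats eats red]
eats eats red eats eats red eats K eats => eats eats red eats eats red eats eats eats   [K ::= eats]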